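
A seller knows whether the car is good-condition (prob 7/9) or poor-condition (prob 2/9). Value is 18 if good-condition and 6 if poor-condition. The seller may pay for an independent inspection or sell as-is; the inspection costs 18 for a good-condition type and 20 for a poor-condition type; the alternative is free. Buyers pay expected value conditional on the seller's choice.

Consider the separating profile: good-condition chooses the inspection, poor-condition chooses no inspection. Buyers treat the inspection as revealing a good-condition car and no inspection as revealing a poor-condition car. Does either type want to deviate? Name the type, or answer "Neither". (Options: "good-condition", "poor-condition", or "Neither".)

The inspection pays 18; no inspection pays 6.
good-condition: assigned the inspection, nets 18 − 18 = 0; deviating to no inspection nets 6.
poor-condition: assigned no inspection, nets 6; deviating to the inspection nets 18 − 20 = -2.
The good-condition type gains 6 by deviating.

good-condition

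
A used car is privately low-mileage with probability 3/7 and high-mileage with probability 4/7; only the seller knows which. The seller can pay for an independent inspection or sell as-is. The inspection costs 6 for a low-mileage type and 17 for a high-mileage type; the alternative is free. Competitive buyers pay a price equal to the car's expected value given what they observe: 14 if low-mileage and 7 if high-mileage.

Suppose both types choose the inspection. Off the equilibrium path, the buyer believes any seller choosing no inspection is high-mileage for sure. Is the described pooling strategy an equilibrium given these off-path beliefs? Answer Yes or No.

On path, the buyer holds the prior and pays 3/7·14 + 4/7·7 = 10. Off path (no inspection), believing high-mileage, it pays 7.
low-mileage: the inspection nets 10 − 6 = 4; no inspection nets 7. low-mileage would deviate.
high-mileage: the inspection nets 10 − 17 = -7; no inspection nets 7. high-mileage would deviate.
A type deviates, so pooling fails.

No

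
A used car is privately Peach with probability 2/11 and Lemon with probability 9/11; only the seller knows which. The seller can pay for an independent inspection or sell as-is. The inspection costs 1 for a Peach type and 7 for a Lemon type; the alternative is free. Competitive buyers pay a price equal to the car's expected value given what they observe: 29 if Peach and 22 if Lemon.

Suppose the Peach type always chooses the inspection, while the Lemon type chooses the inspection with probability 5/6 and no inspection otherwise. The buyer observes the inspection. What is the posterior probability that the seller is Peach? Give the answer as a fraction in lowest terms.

P(the inspection) = (2/11)·1 + (9/11)·(5/6) = 19/22.
By Bayes' rule, P(Peach | the inspection) = (2/11) / (19/22) = 4/19.

4/19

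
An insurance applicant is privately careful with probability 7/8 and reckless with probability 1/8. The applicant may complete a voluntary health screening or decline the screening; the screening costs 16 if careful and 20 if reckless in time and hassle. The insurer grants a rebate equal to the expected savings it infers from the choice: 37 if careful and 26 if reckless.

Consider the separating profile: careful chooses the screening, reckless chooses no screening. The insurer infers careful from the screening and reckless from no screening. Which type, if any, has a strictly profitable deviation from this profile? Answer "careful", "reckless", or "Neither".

careful

The screening pays 37; no screening pays 26.
careful: assigned the screening, nets 37 − 16 = 21; deviating to no screening nets 26.
reckless: assigned no screening, nets 26; deviating to the screening nets 37 − 20 = 17.
The careful type gains 5 by deviating.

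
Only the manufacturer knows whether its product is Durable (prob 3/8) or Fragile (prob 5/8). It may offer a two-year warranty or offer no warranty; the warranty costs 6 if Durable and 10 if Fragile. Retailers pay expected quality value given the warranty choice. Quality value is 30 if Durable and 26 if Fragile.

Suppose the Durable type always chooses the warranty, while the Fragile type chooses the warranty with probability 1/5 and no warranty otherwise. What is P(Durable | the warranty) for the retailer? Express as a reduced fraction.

P(the warranty) = (3/8)·1 + (5/8)·(1/5) = 1/2.
By Bayes' rule, P(Durable | the warranty) = (3/8) / (1/2) = 3/4.

3/4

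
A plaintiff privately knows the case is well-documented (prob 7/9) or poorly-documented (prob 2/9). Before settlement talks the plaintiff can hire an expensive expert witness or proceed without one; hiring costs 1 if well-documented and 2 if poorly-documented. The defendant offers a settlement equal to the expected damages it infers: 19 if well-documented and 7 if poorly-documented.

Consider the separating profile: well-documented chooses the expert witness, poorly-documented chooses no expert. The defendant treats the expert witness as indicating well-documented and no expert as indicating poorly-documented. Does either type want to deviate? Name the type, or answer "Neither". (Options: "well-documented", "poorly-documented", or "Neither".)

poorly-documented

The expert witness pays 19; no expert pays 7.
well-documented: assigned the expert witness, nets 19 − 1 = 18; deviating to no expert nets 7.
poorly-documented: assigned no expert, nets 7; deviating to the expert witness nets 19 − 2 = 17.
The poorly-documented type gains 10 by deviating.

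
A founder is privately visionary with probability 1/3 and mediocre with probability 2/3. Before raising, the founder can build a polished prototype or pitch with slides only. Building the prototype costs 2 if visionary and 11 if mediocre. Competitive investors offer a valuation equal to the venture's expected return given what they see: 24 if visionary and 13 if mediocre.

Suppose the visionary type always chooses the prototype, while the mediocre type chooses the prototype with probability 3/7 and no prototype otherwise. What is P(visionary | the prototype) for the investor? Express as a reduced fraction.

7/13

P(the prototype) = (1/3)·1 + (2/3)·(3/7) = 13/21.
By Bayes' rule, P(visionary | the prototype) = (1/3) / (13/21) = 7/13.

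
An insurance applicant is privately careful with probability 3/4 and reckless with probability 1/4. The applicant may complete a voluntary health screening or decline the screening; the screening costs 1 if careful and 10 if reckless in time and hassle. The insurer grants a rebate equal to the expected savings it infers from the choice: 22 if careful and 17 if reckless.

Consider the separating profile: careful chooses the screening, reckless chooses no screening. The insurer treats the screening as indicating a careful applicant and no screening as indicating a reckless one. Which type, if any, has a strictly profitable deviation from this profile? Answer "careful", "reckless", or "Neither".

Neither

The screening pays 22; no screening pays 17.
careful: assigned the screening, nets 22 − 1 = 21; deviating to no screening nets 17.
reckless: assigned no screening, nets 17; deviating to the screening nets 22 − 10 = 12.
Both types strictly prefer their assigned action; no profitable deviation.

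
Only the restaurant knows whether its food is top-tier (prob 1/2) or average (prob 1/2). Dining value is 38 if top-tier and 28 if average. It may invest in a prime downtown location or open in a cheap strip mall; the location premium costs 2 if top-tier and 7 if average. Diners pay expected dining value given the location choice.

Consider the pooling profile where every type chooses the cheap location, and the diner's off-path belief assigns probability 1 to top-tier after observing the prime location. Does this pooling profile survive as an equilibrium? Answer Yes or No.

No

On path, the diner holds the prior and pays 1/2·38 + 1/2·28 = 33. Off path (the prime location), believing top-tier, it pays 38.
top-tier: the cheap location nets 33; the prime location nets 38 − 2 = 36. top-tier would deviate.
average: the cheap location nets 33; the prime location nets 38 − 7 = 31. average stays.
A type deviates, so pooling fails.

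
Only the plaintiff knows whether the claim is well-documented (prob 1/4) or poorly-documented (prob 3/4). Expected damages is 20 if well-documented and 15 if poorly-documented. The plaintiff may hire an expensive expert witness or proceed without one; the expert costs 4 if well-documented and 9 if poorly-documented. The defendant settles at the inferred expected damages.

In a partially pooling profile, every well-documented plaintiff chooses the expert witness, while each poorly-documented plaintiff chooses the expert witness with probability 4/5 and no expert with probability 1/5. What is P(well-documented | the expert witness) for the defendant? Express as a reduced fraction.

5/17

P(the expert witness) = (1/4)·1 + (3/4)·(4/5) = 17/20.
By Bayes' rule, P(well-documented | the expert witness) = (1/4) / (17/20) = 5/17.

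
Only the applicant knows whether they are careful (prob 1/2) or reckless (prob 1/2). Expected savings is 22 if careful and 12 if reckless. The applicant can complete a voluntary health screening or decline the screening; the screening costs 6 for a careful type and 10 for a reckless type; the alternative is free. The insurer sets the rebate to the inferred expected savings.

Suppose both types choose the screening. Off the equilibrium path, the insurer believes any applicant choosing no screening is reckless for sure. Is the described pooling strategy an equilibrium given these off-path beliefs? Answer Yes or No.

No

On path, the insurer holds the prior and pays 1/2·22 + 1/2·12 = 17. Off path (no screening), believing reckless, it pays 12.
careful: the screening nets 17 − 6 = 11; no screening nets 12. careful would deviate.
reckless: the screening nets 17 − 10 = 7; no screening nets 12. reckless would deviate.
A type deviates, so pooling fails.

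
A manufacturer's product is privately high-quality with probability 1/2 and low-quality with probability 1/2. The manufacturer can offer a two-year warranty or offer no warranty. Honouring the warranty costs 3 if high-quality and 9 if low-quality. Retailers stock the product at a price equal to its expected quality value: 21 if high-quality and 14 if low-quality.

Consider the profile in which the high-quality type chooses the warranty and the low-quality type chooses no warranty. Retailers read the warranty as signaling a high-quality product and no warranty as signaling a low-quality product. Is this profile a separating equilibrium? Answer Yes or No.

Under these beliefs, the warranty earns price 21 and no warranty earns price 14.
high-quality: the warranty nets 21 − 3 = 18; no warranty nets 14. high-quality prefers the warranty.
low-quality: the warranty nets 21 − 9 = 12; no warranty nets 14. low-quality prefers no warranty.
Neither type deviates, so the separating profile is an equilibrium.

Yes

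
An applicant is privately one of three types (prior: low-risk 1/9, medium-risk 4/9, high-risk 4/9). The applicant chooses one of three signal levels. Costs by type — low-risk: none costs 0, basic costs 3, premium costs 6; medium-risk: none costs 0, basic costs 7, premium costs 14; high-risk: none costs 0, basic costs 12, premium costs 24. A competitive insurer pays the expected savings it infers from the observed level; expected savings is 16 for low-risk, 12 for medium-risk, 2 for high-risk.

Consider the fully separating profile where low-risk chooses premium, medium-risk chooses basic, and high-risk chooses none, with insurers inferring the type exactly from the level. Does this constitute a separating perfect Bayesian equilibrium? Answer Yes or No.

Yes

Separating rebates: premium → 16, basic → 12, none → 2.
low-risk (assigned premium): none: 2 − 0 = 2; basic: 12 − 3 = 9; premium: 16 − 6 = 10. low-risk stays.
medium-risk (assigned basic): none: 2 − 0 = 2; basic: 12 − 7 = 5; premium: 16 − 14 = 2. medium-risk stays.
high-risk (assigned none): none: 2 − 0 = 2; basic: 12 − 12 = 0; premium: 16 − 24 = -8. high-risk stays.
Every type prefers its assigned level; separation holds.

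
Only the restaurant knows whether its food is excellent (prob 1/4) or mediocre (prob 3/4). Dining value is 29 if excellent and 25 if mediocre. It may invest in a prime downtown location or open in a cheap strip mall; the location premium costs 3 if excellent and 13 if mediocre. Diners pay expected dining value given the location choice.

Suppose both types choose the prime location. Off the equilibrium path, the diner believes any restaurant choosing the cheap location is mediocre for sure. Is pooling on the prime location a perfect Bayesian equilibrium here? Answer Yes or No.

On path, the diner holds the prior and pays 1/4·29 + 3/4·25 = 26. Off path (the cheap location), believing mediocre, it pays 25.
excellent: the prime location nets 26 − 3 = 23; the cheap location nets 25. excellent would deviate.
mediocre: the prime location nets 26 − 13 = 13; the cheap location nets 25. mediocre would deviate.
A type deviates, so pooling fails.

No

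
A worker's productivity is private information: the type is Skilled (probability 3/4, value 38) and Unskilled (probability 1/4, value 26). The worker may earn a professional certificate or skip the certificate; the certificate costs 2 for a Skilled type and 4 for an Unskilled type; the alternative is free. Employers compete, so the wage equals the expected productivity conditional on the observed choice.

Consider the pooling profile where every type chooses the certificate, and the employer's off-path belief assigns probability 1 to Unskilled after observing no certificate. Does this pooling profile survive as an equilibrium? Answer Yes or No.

On path, the employer holds the prior and pays 3/4·38 + 1/4·26 = 35. Off path (no certificate), believing Unskilled, it pays 26.
Skilled: the certificate nets 35 − 2 = 33; no certificate nets 26. Skilled stays.
Unskilled: the certificate nets 35 − 4 = 31; no certificate nets 26. Unskilled stays.
No type deviates, so pooling is sustained.

Yes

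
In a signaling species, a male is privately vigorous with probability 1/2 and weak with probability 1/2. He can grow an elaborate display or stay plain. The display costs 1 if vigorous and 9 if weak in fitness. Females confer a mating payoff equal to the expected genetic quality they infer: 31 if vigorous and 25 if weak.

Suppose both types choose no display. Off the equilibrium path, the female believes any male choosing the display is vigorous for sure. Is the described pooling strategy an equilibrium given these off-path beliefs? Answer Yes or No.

On path, the female holds the prior and pays 1/2·31 + 1/2·25 = 28. Off path (the display), believing vigorous, it pays 31.
vigorous: no display nets 28; the display nets 31 − 1 = 30. vigorous would deviate.
weak: no display nets 28; the display nets 31 − 9 = 22. weak stays.
A type deviates, so pooling fails.

No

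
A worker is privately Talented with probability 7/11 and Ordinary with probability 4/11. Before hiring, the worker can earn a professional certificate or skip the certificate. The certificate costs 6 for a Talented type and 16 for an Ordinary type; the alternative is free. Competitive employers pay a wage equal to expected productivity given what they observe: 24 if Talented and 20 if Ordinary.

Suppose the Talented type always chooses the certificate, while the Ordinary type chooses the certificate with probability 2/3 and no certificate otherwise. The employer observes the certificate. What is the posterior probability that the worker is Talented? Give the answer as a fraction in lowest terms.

21/29

P(the certificate) = (7/11)·1 + (4/11)·(2/3) = 29/33.
By Bayes' rule, P(Talented | the certificate) = (7/11) / (29/33) = 21/29.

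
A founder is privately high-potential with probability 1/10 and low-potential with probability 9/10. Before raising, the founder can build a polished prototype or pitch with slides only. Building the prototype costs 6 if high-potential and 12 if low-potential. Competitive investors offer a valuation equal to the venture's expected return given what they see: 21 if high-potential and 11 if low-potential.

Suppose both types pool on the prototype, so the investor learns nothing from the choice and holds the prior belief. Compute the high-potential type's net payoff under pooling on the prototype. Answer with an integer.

6

Pooled valuation = 1/10·21 + 9/10·11 = 12.
high-potential pays cost 6 for the prototype, so net payoff = 12 − 6 = 6.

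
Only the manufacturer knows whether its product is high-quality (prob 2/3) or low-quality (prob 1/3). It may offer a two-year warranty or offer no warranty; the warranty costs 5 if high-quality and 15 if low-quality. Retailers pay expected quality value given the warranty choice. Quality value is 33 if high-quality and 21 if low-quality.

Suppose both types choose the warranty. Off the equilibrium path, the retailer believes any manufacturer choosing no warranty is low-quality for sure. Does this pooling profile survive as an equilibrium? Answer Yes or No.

No

On path, the retailer holds the prior and pays 2/3·33 + 1/3·21 = 29. Off path (no warranty), believing low-quality, it pays 21.
high-quality: the warranty nets 29 − 5 = 24; no warranty nets 21. high-quality stays.
low-quality: the warranty nets 29 − 15 = 14; no warranty nets 21. low-quality would deviate.
A type deviates, so pooling fails.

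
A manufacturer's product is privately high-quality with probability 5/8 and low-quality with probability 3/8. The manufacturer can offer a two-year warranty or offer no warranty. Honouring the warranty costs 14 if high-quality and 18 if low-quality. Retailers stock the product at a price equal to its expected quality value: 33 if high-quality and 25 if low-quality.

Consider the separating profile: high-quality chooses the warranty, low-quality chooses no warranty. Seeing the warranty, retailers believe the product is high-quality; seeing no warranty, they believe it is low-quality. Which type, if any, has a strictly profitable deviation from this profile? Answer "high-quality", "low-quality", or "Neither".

The warranty pays 33; no warranty pays 25.
high-quality: assigned the warranty, nets 33 − 14 = 19; deviating to no warranty nets 25.
low-quality: assigned no warranty, nets 25; deviating to the warranty nets 33 − 18 = 15.
The high-quality type gains 6 by deviating.

high-quality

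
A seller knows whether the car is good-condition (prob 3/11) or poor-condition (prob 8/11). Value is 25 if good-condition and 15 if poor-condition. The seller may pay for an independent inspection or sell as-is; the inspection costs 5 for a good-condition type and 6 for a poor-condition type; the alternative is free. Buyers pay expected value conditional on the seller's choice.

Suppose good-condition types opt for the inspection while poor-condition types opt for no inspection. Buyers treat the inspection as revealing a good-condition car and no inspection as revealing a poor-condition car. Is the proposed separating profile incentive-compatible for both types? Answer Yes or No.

Under these beliefs, the inspection earns price 25 and no inspection earns price 15.
good-condition: the inspection nets 25 − 5 = 20; no inspection nets 15. good-condition prefers the inspection.
poor-condition: the inspection nets 25 − 6 = 19; no inspection nets 15. poor-condition would deviate to the inspection.
poor-condition has a profitable deviation, so the profile is not an equilibrium.

No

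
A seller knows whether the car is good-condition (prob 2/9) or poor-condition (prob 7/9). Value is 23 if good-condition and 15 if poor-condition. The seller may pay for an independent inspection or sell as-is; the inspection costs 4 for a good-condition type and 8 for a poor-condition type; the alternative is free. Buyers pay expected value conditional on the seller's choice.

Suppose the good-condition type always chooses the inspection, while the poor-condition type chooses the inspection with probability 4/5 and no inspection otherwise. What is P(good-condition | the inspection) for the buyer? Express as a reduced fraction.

5/19

P(the inspection) = (2/9)·1 + (7/9)·(4/5) = 38/45.
By Bayes' rule, P(good-condition | the inspection) = (2/9) / (38/45) = 5/19.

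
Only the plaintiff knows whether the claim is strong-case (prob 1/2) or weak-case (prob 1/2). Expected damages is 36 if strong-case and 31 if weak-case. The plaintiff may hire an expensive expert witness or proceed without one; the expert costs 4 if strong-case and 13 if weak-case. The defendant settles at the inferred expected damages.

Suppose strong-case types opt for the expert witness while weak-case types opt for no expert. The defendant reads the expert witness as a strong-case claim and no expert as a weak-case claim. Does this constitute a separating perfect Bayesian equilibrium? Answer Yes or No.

Yes

Under these beliefs, the expert witness earns settlement 36 and no expert earns settlement 31.
strong-case: the expert witness nets 36 − 4 = 32; no expert nets 31. strong-case prefers the expert witness.
weak-case: the expert witness nets 36 − 13 = 23; no expert nets 31. weak-case prefers no expert.
Neither type deviates, so the separating profile is an equilibrium.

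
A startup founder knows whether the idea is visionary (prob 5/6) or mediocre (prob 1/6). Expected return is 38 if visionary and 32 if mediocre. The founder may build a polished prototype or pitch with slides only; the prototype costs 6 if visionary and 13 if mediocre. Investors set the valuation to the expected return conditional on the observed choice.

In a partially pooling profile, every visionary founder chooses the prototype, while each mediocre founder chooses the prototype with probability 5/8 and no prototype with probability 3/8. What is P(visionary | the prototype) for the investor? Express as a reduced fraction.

P(the prototype) = (5/6)·1 + (1/6)·(5/8) = 15/16.
By Bayes' rule, P(visionary | the prototype) = (5/6) / (15/16) = 8/9.

8/9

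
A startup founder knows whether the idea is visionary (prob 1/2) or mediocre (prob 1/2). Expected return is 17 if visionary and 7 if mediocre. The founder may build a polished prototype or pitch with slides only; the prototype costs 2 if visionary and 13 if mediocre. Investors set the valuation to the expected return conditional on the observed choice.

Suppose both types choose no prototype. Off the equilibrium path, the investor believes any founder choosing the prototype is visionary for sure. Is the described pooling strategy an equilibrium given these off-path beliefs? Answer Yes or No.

On path, the investor holds the prior and pays 1/2·17 + 1/2·7 = 12. Off path (the prototype), believing visionary, it pays 17.
visionary: no prototype nets 12; the prototype nets 17 − 2 = 15. visionary would deviate.
mediocre: no prototype nets 12; the prototype nets 17 − 13 = 4. mediocre stays.
A type deviates, so pooling fails.

No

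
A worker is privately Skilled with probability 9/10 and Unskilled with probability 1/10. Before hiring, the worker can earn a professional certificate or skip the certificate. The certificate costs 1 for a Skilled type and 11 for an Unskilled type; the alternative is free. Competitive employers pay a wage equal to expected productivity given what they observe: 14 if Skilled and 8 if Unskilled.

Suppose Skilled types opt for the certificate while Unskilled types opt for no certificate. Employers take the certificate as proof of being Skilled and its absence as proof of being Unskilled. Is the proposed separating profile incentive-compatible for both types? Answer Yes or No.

Yes

Under these beliefs, the certificate earns wage 14 and no certificate earns wage 8.
Skilled: the certificate nets 14 − 1 = 13; no certificate nets 8. Skilled prefers the certificate.
Unskilled: the certificate nets 14 − 11 = 3; no certificate nets 8. Unskilled prefers no certificate.
Neither type deviates, so the separating profile is an equilibrium.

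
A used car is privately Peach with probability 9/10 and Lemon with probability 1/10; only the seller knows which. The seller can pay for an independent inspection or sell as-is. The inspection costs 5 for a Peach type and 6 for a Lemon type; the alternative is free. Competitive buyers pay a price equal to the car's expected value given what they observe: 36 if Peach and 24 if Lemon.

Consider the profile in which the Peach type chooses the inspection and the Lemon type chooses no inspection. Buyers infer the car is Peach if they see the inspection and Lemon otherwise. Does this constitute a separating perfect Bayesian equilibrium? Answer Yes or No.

Under these beliefs, the inspection earns price 36 and no inspection earns price 24.
Peach: the inspection nets 36 − 5 = 31; no inspection nets 24. Peach prefers the inspection.
Lemon: the inspection nets 36 − 6 = 30; no inspection nets 24. Lemon would deviate to the inspection.
Lemon has a profitable deviation, so the profile is not an equilibrium.

No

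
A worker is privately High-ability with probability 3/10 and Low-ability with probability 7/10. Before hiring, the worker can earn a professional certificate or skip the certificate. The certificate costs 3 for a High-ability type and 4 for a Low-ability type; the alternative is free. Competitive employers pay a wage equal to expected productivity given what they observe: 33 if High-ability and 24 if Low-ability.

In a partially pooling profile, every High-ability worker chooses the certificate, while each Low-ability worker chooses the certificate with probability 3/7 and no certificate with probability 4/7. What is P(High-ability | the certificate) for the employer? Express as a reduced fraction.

1/2

P(the certificate) = (3/10)·1 + (7/10)·(3/7) = 3/5.
By Bayes' rule, P(High-ability | the certificate) = (3/10) / (3/5) = 1/2.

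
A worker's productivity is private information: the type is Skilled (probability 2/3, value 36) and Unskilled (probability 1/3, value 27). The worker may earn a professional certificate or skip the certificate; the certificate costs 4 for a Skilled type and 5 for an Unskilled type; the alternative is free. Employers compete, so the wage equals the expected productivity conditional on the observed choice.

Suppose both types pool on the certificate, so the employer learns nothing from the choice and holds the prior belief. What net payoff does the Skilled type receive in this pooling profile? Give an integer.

Pooled wage = 2/3·36 + 1/3·27 = 33.
Skilled pays cost 4 for the certificate, so net payoff = 33 − 4 = 29.

29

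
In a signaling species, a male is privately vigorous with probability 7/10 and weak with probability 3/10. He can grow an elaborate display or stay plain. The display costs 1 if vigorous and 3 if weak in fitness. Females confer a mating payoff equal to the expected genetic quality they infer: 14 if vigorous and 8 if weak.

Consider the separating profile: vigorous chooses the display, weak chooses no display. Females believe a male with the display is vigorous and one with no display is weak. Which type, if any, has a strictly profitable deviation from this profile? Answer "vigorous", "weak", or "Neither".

The display pays 14; no display pays 8.
vigorous: assigned the display, nets 14 − 1 = 13; deviating to no display nets 8.
weak: assigned no display, nets 8; deviating to the display nets 14 − 3 = 11.
The weak type gains 3 by deviating.

weak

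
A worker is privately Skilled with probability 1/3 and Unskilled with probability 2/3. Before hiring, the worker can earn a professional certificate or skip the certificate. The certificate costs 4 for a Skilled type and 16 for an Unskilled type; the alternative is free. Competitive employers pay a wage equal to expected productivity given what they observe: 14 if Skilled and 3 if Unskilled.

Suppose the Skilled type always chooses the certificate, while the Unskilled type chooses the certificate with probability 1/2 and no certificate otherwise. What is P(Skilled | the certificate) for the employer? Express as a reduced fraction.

P(the certificate) = (1/3)·1 + (2/3)·(1/2) = 2/3.
By Bayes' rule, P(Skilled | the certificate) = (1/3) / (2/3) = 1/2.

1/2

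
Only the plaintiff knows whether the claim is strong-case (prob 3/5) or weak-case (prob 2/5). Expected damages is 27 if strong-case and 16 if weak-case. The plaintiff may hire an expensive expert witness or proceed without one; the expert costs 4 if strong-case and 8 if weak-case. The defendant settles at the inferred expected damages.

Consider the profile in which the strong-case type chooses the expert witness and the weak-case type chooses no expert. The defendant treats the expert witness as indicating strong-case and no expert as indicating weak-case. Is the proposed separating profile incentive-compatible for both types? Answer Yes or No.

No

Under these beliefs, the expert witness earns settlement 27 and no expert earns settlement 16.
strong-case: the expert witness nets 27 − 4 = 23; no expert nets 16. strong-case prefers the expert witness.
weak-case: the expert witness nets 27 − 8 = 19; no expert nets 16. weak-case would deviate to the expert witness.
weak-case has a profitable deviation, so the profile is not an equilibrium.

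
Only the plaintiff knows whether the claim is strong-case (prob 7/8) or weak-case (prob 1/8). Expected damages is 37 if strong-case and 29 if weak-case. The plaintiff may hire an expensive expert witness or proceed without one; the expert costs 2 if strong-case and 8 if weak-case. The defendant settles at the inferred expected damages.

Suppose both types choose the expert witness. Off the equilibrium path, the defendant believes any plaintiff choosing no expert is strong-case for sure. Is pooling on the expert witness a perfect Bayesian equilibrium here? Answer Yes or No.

No

On path, the defendant holds the prior and pays 7/8·37 + 1/8·29 = 36. Off path (no expert), believing strong-case, it pays 37.
strong-case: the expert witness nets 36 − 2 = 34; no expert nets 37. strong-case would deviate.
weak-case: the expert witness nets 36 − 8 = 28; no expert nets 37. weak-case would deviate.
A type deviates, so pooling fails.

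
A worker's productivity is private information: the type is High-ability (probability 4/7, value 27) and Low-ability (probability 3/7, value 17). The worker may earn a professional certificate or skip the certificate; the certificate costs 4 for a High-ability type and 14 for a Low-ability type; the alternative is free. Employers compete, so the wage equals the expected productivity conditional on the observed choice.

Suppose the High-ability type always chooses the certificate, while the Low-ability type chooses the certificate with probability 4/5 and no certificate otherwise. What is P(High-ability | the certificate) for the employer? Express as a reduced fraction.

P(the certificate) = (4/7)·1 + (3/7)·(4/5) = 32/35.
By Bayes' rule, P(High-ability | the certificate) = (4/7) / (32/35) = 5/8.

5/8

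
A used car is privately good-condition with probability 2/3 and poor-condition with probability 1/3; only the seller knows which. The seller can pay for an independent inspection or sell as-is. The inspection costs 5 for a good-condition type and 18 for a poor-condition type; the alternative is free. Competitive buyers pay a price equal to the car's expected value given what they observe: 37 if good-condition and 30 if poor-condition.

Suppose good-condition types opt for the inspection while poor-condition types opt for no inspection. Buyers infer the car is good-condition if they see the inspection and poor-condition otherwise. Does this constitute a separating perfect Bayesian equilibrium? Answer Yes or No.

Under these beliefs, the inspection earns price 37 and no inspection earns price 30.
good-condition: the inspection nets 37 − 5 = 32; no inspection nets 30. good-condition prefers the inspection.
poor-condition: the inspection nets 37 − 18 = 19; no inspection nets 30. poor-condition prefers no inspection.
Neither type deviates, so the separating profile is an equilibrium.

Yes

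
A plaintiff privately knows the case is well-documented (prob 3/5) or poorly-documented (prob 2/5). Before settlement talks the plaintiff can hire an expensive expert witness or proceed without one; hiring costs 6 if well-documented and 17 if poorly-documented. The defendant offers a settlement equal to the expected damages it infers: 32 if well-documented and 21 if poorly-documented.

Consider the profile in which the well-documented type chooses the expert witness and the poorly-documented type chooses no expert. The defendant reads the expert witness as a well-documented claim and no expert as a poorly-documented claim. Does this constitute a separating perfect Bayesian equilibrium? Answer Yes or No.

Yes

Under these beliefs, the expert witness earns settlement 32 and no expert earns settlement 21.
well-documented: the expert witness nets 32 − 6 = 26; no expert nets 21. well-documented prefers the expert witness.
poorly-documented: the expert witness nets 32 − 17 = 15; no expert nets 21. poorly-documented prefers no expert.
Neither type deviates, so the separating profile is an equilibrium.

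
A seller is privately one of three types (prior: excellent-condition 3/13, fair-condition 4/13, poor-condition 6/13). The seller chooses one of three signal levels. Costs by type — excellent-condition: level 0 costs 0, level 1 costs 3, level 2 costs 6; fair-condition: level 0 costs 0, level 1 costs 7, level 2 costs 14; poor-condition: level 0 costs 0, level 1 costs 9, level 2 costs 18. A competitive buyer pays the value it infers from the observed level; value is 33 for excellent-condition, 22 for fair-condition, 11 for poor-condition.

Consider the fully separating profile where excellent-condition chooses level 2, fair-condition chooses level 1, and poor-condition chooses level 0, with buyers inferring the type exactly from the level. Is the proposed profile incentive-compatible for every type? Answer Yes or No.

No

Separating prices: level 2 → 33, level 1 → 22, level 0 → 11.
excellent-condition (assigned level 2): level 0: 11 − 0 = 11; level 1: 22 − 3 = 19; level 2: 33 − 6 = 27. excellent-condition stays.
fair-condition (assigned level 1): level 0: 11 − 0 = 11; level 1: 22 − 7 = 15; level 2: 33 − 14 = 19. fair-condition prefers level 2.
poor-condition (assigned level 0): level 0: 11 − 0 = 11; level 1: 22 − 9 = 13; level 2: 33 − 18 = 15. poor-condition prefers level 2.
At least one type deviates; the separating profile fails.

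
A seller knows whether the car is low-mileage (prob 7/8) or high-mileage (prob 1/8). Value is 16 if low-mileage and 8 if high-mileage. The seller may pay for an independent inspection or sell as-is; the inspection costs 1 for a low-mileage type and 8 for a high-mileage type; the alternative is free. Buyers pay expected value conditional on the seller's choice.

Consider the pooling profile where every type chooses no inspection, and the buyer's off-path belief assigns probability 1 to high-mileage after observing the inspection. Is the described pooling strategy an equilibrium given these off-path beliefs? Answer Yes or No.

On path, the buyer holds the prior and pays 7/8·16 + 1/8·8 = 15. Off path (the inspection), believing high-mileage, it pays 8.
low-mileage: no inspection nets 15; the inspection nets 8 − 1 = 7. low-mileage stays.
high-mileage: no inspection nets 15; the inspection nets 8 − 8 = 0. high-mileage stays.
No type deviates, so pooling is sustained.

Yes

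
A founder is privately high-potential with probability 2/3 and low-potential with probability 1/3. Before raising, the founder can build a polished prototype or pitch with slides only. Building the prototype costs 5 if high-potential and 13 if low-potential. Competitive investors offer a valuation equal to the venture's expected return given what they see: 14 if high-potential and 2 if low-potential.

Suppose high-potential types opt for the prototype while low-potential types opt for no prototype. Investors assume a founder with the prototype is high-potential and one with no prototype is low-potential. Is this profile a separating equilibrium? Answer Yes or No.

Under these beliefs, the prototype earns valuation 14 and no prototype earns valuation 2.
high-potential: the prototype nets 14 − 5 = 9; no prototype nets 2. high-potential prefers the prototype.
low-potential: the prototype nets 14 − 13 = 1; no prototype nets 2. low-potential prefers no prototype.
Neither type deviates, so the separating profile is an equilibrium.

Yes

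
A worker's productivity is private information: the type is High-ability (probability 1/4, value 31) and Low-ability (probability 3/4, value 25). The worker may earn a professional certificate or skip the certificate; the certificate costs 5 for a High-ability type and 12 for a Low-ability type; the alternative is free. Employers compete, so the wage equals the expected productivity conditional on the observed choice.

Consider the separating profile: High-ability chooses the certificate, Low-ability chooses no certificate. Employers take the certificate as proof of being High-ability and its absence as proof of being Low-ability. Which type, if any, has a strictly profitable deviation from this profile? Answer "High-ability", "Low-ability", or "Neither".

The certificate pays 31; no certificate pays 25.
High-ability: assigned the certificate, nets 31 − 5 = 26; deviating to no certificate nets 25.
Low-ability: assigned no certificate, nets 25; deviating to the certificate nets 31 − 12 = 19.
Both types strictly prefer their assigned action; no profitable deviation.

Neither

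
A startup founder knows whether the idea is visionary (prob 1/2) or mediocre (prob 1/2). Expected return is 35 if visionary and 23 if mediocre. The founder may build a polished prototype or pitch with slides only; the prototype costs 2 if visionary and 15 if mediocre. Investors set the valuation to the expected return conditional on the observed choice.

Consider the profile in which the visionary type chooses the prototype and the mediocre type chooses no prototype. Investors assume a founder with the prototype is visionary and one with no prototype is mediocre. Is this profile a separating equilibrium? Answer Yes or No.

Yes

Under these beliefs, the prototype earns valuation 35 and no prototype earns valuation 23.
visionary: the prototype nets 35 − 2 = 33; no prototype nets 23. visionary prefers the prototype.
mediocre: the prototype nets 35 − 15 = 20; no prototype nets 23. mediocre prefers no prototype.
Neither type deviates, so the separating profile is an equilibrium.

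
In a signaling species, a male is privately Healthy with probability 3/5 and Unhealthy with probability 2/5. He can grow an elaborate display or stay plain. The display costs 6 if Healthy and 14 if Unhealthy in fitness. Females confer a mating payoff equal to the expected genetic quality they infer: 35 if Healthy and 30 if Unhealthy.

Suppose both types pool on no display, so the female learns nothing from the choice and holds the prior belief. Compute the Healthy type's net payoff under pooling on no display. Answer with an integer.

33

Pooled mating payoff = 3/5·35 + 2/5·30 = 33.
Healthy pays no cost for no display, so net payoff = 33.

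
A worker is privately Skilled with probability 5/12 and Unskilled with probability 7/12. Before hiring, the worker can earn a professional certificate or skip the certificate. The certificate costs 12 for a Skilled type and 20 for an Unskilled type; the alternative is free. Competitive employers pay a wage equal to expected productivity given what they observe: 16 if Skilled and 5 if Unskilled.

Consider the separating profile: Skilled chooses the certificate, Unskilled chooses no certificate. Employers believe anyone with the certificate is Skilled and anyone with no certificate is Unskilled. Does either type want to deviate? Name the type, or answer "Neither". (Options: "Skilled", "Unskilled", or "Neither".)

Skilled

The certificate pays 16; no certificate pays 5.
Skilled: assigned the certificate, nets 16 − 12 = 4; deviating to no certificate nets 5.
Unskilled: assigned no certificate, nets 5; deviating to the certificate nets 16 − 20 = -4.
The Skilled type gains 1 by deviating.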